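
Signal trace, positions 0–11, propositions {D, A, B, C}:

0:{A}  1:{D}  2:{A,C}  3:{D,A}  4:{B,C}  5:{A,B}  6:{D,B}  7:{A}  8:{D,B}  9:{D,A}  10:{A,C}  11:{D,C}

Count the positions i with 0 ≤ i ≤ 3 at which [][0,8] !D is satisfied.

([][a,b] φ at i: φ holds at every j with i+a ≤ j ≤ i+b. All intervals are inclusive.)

Evaluate at each i in [0,3]:
  i=0: ✗ (fails at j=1)
  i=1: ✗ (fails at j=1)
  i=2: ✗ (fails at j=3)
  i=3: ✗ (fails at j=3)
Positions where it holds: {} → 0.

0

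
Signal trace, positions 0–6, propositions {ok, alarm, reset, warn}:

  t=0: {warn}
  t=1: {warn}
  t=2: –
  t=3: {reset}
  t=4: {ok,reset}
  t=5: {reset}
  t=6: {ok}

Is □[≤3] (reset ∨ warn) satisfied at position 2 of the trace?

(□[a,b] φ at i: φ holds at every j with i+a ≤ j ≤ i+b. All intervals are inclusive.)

Check (reset ∨ warn) at every j in [2,5]:
  j=2: false
  j=3: true
  j=4: true
  j=5: true
Fails at j=2 → formula fails.

False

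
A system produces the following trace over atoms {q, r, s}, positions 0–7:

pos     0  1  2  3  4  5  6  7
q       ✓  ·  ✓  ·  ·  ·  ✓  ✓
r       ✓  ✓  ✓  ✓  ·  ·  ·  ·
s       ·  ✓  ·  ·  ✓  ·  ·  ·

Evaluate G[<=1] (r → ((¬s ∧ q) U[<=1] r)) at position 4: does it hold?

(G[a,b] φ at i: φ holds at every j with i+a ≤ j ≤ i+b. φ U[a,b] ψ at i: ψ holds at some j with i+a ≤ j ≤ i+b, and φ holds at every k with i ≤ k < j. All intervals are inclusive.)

Check (r → ((¬s ∧ q) U[<=1] r)) at every j in [4,5]:
  j=4: antecedent false → ✓
  j=5: antecedent false → ✓
All positions satisfy it → formula holds.

Yes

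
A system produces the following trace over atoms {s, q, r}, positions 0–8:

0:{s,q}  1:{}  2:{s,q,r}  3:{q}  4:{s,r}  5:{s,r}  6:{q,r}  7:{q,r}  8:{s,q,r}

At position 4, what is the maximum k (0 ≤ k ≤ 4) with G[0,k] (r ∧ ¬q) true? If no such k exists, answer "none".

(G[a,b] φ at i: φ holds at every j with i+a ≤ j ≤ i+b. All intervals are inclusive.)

1

(r ∧ ¬q) must hold from j=4 onward; find where it first fails.
  j=4: holds
  j=5: holds
  j=6: fails
Holds on [4,5], so largest k = 1.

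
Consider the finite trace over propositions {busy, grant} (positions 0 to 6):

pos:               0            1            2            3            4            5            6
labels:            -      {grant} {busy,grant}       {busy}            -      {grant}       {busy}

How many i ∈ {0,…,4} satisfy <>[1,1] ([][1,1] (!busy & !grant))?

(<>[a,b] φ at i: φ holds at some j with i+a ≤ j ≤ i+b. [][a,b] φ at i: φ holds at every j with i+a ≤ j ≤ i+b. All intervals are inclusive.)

Evaluate at each i in [0,4]:
  i=0: ✗ (none in [1,1])
  i=1: ✗ (none in [2,2])
  i=2: ✓ (witness j=3)
  i=3: ✗ (none in [4,4])
  i=4: ✗ (none in [5,5])
Positions where it holds: {2} → 1.

1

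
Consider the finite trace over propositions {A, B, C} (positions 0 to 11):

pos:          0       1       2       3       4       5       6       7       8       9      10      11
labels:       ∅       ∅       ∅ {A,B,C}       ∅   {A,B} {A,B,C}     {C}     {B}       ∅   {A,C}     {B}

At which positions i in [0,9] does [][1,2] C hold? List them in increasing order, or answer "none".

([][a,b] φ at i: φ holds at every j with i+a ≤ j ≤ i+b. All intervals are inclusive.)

Evaluate at each i in [0,9]:
  i=0: ✗ (fails at j=1)
  i=1: ✗ (fails at j=2)
  i=2: ✗ (fails at j=4)
  i=3: ✗ (fails at j=4)
  i=4: ✗ (fails at j=5)
  i=5: ✓ (all of [6,7])
  i=6: ✗ (fails at j=8)
  i=7: ✗ (fails at j=8)
  i=8: ✗ (fails at j=9)
  i=9: ✗ (fails at j=11)

5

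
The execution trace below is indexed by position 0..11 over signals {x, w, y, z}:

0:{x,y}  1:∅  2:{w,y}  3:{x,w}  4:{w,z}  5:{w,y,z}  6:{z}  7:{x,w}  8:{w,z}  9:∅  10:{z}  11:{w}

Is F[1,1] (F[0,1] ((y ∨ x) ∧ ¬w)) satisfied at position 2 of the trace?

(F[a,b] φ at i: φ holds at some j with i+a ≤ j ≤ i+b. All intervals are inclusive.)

Check F[0,1] ((y ∨ x) ∧ ¬w) at each j in [3,3]:
  j=3: fails (none in [3,4])
No position in the window satisfies it → formula fails.

False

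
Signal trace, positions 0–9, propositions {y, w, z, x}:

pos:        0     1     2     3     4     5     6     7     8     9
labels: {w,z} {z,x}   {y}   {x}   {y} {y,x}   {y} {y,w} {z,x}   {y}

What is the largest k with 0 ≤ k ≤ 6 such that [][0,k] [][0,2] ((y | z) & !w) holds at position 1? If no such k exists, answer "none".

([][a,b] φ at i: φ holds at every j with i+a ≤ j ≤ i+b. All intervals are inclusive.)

none

[][0,2] ((y | z) & !w) must hold from j=1 onward; find where it first fails.
  j=1: fails → no k works.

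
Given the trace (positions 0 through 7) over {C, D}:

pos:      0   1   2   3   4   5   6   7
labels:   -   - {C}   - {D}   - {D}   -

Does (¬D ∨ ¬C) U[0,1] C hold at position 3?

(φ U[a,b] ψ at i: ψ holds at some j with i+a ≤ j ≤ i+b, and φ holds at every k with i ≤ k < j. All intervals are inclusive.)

Need some j in [3,4] with C, and (¬D ∨ ¬C) at every k in [3,j-1].
  j=3: C false.
  j=4: C false.
No j in the window works → until fails.

False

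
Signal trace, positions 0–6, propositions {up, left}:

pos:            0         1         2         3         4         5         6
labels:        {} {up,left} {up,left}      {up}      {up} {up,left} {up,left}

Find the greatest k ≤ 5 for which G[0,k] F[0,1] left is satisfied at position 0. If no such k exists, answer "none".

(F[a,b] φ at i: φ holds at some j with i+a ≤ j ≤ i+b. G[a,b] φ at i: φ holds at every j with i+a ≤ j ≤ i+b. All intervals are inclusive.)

2

F[0,1] left must hold from j=0 onward; find where it first fails.
  j=0: holds
  j=1: holds
  j=2: holds
  j=3: fails
Holds on [0,2], so largest k = 2.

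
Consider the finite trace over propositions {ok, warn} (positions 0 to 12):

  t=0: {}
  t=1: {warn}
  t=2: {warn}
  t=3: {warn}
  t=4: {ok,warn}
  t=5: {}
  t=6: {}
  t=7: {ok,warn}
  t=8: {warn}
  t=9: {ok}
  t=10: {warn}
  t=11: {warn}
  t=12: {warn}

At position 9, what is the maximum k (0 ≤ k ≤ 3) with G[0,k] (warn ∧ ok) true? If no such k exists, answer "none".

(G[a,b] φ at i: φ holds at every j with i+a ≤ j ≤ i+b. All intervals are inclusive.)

none

(warn ∧ ok) must hold from j=9 onward; find where it first fails.
  j=9: fails → no k works.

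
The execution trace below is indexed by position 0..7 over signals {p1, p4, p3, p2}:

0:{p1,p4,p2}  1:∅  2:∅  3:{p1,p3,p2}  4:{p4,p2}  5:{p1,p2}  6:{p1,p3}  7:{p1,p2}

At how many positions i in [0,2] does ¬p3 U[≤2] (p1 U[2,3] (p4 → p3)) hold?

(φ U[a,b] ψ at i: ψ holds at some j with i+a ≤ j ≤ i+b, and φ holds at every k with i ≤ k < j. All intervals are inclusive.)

Evaluate at each i in [0,2]:
  i=0: ✗ (no rhs in [0,2])
  i=1: ✗ (no rhs in [1,3])
  i=2: ✗ (no rhs in [2,4])
Positions where it holds: {} → 0.

0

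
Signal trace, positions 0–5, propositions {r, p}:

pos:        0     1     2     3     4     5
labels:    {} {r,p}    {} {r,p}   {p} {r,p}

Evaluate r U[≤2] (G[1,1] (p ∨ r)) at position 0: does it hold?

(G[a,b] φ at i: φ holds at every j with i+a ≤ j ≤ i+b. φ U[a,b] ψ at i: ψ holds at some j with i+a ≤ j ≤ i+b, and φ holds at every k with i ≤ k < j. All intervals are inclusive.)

Yes

Need some j in [0,2] with G[1,1] (p ∨ r), and r at every k in [0,j-1].
  j=0: G[1,1] (p ∨ r) holds; no prefix to check → satisfied.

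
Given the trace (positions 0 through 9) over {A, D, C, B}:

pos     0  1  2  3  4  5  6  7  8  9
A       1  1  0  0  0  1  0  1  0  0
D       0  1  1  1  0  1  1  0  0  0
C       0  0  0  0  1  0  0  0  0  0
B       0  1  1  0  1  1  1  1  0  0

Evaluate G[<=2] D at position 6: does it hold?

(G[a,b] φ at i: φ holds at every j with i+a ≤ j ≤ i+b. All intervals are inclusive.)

Does not hold

Check D at every j in [6,8]:
  j=6: true
  j=7: false
  j=8: false
Fails at j=7 → formula fails.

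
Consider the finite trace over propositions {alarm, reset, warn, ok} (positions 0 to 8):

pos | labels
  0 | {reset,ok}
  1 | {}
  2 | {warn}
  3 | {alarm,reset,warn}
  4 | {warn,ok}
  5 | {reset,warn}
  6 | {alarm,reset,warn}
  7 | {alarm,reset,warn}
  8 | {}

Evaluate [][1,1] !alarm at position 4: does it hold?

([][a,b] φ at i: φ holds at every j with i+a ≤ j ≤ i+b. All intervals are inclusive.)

Check !alarm at every j in [5,5]:
  j=5: true
All positions satisfy it → formula holds.

Holds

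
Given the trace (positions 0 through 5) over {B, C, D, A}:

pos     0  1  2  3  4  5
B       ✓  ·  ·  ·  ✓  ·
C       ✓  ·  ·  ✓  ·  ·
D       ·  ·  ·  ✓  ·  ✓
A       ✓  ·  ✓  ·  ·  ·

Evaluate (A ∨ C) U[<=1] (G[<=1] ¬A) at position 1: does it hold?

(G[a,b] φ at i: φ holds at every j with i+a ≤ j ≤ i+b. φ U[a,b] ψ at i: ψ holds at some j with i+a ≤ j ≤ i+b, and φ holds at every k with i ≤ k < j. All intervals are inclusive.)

Need some j in [1,2] with G[<=1] ¬A, and (A ∨ C) at every k in [1,j-1].
  j=1: G[<=1] ¬A — fails at 2.
  j=2: G[<=1] ¬A — fails at 2.
No j in the window works → until fails.

False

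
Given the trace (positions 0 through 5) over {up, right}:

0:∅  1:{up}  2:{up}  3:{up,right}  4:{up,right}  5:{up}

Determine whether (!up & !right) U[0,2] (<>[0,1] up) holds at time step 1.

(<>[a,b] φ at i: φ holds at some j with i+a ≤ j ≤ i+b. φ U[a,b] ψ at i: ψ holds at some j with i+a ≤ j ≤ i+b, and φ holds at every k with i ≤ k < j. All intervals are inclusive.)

Holds

Need some j in [1,3] with <>[0,1] up, and (!up & !right) at every k in [1,j-1].
  j=1: <>[0,1] up holds; no prefix to check → satisfied.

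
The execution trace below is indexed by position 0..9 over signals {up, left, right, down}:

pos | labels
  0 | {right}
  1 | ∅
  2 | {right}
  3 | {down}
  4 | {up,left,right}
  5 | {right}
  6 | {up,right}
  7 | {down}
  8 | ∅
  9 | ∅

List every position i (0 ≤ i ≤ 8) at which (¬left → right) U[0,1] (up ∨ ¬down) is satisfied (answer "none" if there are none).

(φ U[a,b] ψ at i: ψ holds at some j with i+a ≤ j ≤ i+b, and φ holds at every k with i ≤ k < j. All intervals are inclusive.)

Evaluate at each i in [0,8]:
  i=0: ✓ (rhs at j=0)
  i=1: ✓ (rhs at j=1)
  i=2: ✓ (rhs at j=2)
  i=3: ✗ (lhs fails at k=3 before rhs at j=4)
  i=4: ✓ (rhs at j=4)
  i=5: ✓ (rhs at j=5)
  i=6: ✓ (rhs at j=6)
  i=7: ✗ (lhs fails at k=7 before rhs at j=8)
  i=8: ✓ (rhs at j=8)

0, 1, 2, 4, 5, 6, 8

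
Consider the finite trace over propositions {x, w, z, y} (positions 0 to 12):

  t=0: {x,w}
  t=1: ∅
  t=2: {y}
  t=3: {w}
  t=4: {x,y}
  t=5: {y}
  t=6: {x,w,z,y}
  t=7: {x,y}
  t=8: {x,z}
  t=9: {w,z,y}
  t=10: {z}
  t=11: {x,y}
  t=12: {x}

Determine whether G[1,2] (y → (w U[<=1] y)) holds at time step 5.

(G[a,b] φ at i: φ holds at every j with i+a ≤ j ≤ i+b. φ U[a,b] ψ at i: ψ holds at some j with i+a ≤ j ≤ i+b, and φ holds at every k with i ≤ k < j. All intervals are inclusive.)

Holds

Check (y → (w U[<=1] y)) at every j in [6,7]:
  j=6: antecedent true; consequent holds → ✓
  j=7: antecedent true; consequent holds → ✓
All positions satisfy it → formula holds.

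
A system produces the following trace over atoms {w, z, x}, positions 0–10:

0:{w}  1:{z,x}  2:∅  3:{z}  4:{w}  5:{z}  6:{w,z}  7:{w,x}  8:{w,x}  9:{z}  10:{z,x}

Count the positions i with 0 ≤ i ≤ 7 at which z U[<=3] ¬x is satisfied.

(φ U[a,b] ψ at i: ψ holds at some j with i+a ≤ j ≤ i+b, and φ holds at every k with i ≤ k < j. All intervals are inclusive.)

7

Evaluate at each i in [0,7]:
  i=0: ✓ (rhs at j=0)
  i=1: ✓ (rhs at j=2; lhs holds on [1,1])
  i=2: ✓ (rhs at j=2)
  i=3: ✓ (rhs at j=3)
  i=4: ✓ (rhs at j=4)
  i=5: ✓ (rhs at j=5)
  i=6: ✓ (rhs at j=6)
  i=7: ✗ (lhs fails at k=7 before rhs at j=9)
Positions where it holds: {0, 1, 2, 3, 4, 5, 6} → 7.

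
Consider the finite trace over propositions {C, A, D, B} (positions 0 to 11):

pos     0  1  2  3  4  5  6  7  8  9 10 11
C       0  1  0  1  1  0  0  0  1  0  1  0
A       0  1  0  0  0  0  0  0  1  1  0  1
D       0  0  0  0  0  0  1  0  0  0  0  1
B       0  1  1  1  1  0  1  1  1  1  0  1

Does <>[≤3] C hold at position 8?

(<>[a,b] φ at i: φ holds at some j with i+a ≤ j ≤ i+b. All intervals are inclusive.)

Check C at each j in [8,11]:
  j=8: true
  j=9: false
  j=10: true
  j=11: false
Found at j=8 → formula holds.

True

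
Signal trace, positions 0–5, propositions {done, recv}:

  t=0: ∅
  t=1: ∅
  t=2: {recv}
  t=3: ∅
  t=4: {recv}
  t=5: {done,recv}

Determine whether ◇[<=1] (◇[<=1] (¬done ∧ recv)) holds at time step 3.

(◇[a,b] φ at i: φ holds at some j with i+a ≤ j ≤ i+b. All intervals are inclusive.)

Check ◇[<=1] (¬done ∧ recv) at each j in [3,4]:
  j=3: holds (witness at 4)
  j=4: holds (witness at 4)
Found at j=3 → formula holds.

True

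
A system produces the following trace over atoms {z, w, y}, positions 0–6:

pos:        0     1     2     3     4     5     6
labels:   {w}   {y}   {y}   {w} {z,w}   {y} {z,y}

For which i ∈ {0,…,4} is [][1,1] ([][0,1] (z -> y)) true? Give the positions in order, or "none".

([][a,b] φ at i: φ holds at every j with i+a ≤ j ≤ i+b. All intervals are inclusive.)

Evaluate at each i in [0,4]:
  i=0: ✓ (all of [1,1])
  i=1: ✓ (all of [2,2])
  i=2: ✗ (fails at j=3)
  i=3: ✗ (fails at j=4)
  i=4: ✓ (all of [5,5])

0, 1, 4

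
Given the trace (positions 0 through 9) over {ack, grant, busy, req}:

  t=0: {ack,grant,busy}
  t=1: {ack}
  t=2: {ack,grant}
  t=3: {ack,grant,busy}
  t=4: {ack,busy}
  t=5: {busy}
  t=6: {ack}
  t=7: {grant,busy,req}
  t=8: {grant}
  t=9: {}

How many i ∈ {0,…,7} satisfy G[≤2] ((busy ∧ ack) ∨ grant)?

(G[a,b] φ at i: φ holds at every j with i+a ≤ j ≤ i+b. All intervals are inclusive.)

Evaluate at each i in [0,7]:
  i=0: ✗ (fails at j=1)
  i=1: ✗ (fails at j=1)
  i=2: ✓ (all of [2,4])
  i=3: ✗ (fails at j=5)
  i=4: ✗ (fails at j=5)
  i=5: ✗ (fails at j=5)
  i=6: ✗ (fails at j=6)
  i=7: ✗ (fails at j=9)
Positions where it holds: {2} → 1.

1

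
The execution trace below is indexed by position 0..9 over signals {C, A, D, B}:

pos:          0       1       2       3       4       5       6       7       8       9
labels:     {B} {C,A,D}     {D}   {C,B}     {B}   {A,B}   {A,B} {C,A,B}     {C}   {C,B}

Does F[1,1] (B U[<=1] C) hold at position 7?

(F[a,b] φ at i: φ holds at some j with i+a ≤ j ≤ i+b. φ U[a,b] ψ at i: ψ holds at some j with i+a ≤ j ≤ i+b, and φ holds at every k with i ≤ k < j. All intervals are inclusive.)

Yes

Check (B U[<=1] C) at each j in [8,8]:
  j=8: holds
Found at j=8 → formula holds.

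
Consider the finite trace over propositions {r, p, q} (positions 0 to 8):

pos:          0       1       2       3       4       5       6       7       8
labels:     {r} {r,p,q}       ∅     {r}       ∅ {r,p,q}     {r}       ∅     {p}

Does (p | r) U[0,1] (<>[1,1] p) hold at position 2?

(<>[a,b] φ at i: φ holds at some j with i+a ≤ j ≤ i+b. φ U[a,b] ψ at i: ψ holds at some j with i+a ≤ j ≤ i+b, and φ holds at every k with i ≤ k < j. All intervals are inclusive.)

No

Need some j in [2,3] with <>[1,1] p, and (p | r) at every k in [2,j-1].
  j=2: <>[1,1] p — fails (none in [3,3]).
  j=3: <>[1,1] p — fails (none in [4,4]).
No j in the window works → until fails.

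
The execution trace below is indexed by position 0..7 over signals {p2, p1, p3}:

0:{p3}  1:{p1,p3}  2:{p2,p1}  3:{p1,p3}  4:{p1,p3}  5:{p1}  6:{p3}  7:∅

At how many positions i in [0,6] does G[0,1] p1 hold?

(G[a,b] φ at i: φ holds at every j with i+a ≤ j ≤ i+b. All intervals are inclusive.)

4

Evaluate at each i in [0,6]:
  i=0: ✗ (fails at j=0)
  i=1: ✓ (all of [1,2])
  i=2: ✓ (all of [2,3])
  i=3: ✓ (all of [3,4])
  i=4: ✓ (all of [4,5])
  i=5: ✗ (fails at j=6)
  i=6: ✗ (fails at j=6)
Positions where it holds: {1, 2, 3, 4} → 4.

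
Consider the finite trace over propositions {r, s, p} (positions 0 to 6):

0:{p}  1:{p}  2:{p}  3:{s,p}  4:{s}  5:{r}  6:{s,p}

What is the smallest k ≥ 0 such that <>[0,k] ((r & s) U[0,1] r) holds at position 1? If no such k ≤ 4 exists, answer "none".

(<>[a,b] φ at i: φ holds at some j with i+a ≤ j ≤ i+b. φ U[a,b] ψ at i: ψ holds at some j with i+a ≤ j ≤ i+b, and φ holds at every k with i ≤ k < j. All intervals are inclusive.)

Scan j = 1,2,… for ((r & s) U[0,1] r):
  j=1: fails
  j=2: fails
  j=3: fails
  j=4: fails
  j=5: holds
First hit at j=5, so smallest k = 5-1 = 4.

4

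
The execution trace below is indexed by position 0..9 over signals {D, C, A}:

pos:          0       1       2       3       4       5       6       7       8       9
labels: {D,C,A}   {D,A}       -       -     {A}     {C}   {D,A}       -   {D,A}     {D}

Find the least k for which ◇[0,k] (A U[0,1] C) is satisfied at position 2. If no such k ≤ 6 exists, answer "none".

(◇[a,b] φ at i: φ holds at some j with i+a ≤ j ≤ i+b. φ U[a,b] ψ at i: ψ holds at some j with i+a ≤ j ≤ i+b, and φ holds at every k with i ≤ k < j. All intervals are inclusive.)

Scan j = 2,3,… for (A U[0,1] C):
  j=2: fails
  j=3: fails
  j=4: holds
First hit at j=4, so smallest k = 4-2 = 2.

2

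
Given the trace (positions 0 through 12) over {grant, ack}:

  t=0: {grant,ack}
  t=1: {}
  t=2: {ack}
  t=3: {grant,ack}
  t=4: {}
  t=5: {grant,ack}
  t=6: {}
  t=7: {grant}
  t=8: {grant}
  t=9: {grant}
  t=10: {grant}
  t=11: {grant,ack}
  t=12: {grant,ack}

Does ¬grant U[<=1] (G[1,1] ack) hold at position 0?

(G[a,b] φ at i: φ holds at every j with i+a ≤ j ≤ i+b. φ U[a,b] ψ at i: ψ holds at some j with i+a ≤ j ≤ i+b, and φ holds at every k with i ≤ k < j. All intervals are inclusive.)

No

Need some j in [0,1] with G[1,1] ack, and ¬grant at every k in [0,j-1].
  j=0: G[1,1] ack — fails at 1.
  j=1: G[1,1] ack holds, but ¬grant fails at k=0 → not this j.
No j in the window works → until fails.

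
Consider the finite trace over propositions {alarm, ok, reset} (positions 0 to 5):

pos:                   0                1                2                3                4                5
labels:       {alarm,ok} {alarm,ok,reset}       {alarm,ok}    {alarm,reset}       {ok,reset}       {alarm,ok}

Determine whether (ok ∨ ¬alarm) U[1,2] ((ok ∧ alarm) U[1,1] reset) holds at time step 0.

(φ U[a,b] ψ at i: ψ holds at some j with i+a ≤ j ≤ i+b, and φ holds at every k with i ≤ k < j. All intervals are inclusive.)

Yes

Need some j in [1,2] with ((ok ∧ alarm) U[1,1] reset), and (ok ∨ ¬alarm) at every k in [0,j-1].
  j=1: ((ok ∧ alarm) U[1,1] reset) — fails.
  j=2: ((ok ∧ alarm) U[1,1] reset) holds; (ok ∨ ¬alarm) holds at every k in [0,1] → satisfied.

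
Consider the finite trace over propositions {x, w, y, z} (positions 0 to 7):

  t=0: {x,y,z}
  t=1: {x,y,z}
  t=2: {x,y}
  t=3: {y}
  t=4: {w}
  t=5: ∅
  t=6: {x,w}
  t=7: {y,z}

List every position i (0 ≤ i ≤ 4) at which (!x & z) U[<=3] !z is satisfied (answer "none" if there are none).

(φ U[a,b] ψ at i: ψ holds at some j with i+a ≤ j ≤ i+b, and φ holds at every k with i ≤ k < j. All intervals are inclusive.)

2, 3, 4

Evaluate at each i in [0,4]:
  i=0: ✗ (lhs fails at k=0 before rhs at j=2)
  i=1: ✗ (lhs fails at k=1 before rhs at j=2)
  i=2: ✓ (rhs at j=2)
  i=3: ✓ (rhs at j=3)
  i=4: ✓ (rhs at j=4)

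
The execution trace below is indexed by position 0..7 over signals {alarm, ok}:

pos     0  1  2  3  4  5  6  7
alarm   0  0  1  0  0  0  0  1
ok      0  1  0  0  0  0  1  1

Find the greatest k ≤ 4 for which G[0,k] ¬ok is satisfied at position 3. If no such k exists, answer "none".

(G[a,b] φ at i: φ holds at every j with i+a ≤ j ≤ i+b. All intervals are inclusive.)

2

¬ok must hold from j=3 onward; find where it first fails.
  j=3: holds
  j=4: holds
  j=5: holds
  j=6: fails
Holds on [3,5], so largest k = 2.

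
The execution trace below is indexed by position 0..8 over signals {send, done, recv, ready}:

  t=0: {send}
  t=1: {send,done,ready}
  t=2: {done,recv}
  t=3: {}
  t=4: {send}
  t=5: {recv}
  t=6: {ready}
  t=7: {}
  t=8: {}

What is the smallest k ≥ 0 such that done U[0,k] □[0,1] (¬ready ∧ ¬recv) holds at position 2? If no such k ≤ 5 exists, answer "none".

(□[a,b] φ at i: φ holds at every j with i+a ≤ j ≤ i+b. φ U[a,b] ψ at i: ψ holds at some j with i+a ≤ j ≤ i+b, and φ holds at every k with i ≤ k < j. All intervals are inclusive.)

1

Need earliest j ≥ 2 with □[0,1] (¬ready ∧ ¬recv), and done at every k in [2,j-1].
  j=2: rhs fails.
  j=3: rhs holds; lhs holds on [2,2]. k = 1.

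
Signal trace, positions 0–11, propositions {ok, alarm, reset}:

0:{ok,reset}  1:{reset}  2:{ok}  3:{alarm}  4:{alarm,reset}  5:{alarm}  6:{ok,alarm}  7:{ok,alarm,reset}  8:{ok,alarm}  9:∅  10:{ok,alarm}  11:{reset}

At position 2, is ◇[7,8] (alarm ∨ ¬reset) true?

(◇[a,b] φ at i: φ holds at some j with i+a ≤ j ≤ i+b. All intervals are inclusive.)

Yes

Check (alarm ∨ ¬reset) at each j in [9,10]:
  j=9: true
  j=10: true
Found at j=9 → formula holds.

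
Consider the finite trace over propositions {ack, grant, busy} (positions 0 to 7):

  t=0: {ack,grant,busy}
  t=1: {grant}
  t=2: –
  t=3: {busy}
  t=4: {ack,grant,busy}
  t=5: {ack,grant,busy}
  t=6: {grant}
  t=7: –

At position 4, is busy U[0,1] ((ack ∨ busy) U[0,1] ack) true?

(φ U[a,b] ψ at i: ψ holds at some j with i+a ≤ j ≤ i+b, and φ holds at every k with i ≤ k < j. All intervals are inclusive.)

Holds

Need some j in [4,5] with ((ack ∨ busy) U[0,1] ack), and busy at every k in [4,j-1].
  j=4: ((ack ∨ busy) U[0,1] ack) holds; no prefix to check → satisfied.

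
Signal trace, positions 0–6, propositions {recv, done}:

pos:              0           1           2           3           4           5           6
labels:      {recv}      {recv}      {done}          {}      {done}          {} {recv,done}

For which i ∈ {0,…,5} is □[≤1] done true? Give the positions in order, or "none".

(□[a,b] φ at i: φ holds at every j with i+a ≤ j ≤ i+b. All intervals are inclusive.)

none

Evaluate at each i in [0,5]:
  i=0: ✗ (fails at j=0)
  i=1: ✗ (fails at j=1)
  i=2: ✗ (fails at j=3)
  i=3: ✗ (fails at j=3)
  i=4: ✗ (fails at j=5)
  i=5: ✗ (fails at j=5)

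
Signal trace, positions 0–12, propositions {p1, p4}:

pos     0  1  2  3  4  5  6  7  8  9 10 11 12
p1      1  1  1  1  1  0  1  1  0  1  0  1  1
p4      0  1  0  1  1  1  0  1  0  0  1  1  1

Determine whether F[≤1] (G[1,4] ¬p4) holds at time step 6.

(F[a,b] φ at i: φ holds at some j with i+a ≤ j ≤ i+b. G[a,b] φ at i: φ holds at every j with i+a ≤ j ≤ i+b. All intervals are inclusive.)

False

Check G[1,4] ¬p4 at each j in [6,7]:
  j=6: fails at 7
  j=7: fails at 10
No position in the window satisfies it → formula fails.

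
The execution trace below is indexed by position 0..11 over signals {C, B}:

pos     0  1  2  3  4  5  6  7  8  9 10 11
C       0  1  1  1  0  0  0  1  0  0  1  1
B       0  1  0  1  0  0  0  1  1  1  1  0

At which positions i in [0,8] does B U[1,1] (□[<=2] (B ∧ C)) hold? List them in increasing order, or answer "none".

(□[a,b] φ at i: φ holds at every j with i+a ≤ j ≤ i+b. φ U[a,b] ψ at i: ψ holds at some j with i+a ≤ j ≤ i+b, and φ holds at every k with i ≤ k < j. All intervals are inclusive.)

none

Evaluate at each i in [0,8]:
  i=0: ✗ (no rhs in [1,1])
  i=1: ✗ (no rhs in [2,2])
  i=2: ✗ (no rhs in [3,3])
  i=3: ✗ (no rhs in [4,4])
  i=4: ✗ (no rhs in [5,5])
  i=5: ✗ (no rhs in [6,6])
  i=6: ✗ (no rhs in [7,7])
  i=7: ✗ (no rhs in [8,8])
  i=8: ✗ (no rhs in [9,9])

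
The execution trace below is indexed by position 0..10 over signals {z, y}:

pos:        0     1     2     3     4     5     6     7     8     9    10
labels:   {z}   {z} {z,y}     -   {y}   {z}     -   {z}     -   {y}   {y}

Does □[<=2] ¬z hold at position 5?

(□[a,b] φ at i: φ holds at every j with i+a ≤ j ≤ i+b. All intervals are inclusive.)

Check ¬z at every j in [5,7]:
  j=5: false
  j=6: true
  j=7: false
Fails at j=5 → formula fails.

Does not hold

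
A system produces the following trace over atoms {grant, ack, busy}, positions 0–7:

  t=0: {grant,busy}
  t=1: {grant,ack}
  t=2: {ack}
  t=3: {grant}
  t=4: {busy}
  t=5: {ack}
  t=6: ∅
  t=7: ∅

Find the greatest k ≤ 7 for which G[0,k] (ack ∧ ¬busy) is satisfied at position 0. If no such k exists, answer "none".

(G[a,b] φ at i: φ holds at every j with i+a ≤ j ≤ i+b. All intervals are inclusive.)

none

(ack ∧ ¬busy) must hold from j=0 onward; find where it first fails.
  j=0: fails → no k works.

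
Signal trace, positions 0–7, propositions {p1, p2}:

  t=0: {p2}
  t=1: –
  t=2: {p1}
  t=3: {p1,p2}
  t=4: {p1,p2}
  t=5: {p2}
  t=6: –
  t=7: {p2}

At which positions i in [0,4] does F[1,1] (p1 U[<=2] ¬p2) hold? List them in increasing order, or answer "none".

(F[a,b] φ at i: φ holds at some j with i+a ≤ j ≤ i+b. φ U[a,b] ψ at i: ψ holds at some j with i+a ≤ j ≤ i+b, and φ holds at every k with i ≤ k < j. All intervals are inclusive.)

Evaluate at each i in [0,4]:
  i=0: ✓ (witness j=1)
  i=1: ✓ (witness j=2)
  i=2: ✗ (none in [3,3])
  i=3: ✗ (none in [4,4])
  i=4: ✗ (none in [5,5])

0, 1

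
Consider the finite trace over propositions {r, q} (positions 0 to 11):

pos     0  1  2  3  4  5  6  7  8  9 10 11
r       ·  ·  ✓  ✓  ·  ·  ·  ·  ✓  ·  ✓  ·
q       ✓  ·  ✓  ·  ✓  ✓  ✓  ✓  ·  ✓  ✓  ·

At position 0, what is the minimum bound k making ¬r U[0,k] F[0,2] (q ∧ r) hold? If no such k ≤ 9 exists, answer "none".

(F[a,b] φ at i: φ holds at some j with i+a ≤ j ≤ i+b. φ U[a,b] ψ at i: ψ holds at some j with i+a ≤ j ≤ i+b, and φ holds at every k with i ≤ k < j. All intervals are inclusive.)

0

Need earliest j ≥ 0 with F[0,2] (q ∧ r), and ¬r at every k in [0,j-1].
  j=0: rhs holds (empty prefix). k = 0.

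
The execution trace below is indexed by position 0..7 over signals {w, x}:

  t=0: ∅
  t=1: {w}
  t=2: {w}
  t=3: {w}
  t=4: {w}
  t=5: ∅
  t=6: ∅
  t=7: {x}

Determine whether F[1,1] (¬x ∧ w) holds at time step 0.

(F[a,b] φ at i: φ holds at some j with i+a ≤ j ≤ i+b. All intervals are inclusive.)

Yes

Check (¬x ∧ w) at each j in [1,1]:
  j=1: true
Found at j=1 → formula holds.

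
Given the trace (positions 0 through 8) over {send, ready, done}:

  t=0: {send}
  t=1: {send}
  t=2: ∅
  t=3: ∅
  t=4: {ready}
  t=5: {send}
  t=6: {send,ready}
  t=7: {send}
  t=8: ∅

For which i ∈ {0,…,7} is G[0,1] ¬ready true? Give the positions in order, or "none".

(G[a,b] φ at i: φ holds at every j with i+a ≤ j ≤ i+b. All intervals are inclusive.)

0, 1, 2, 7

Evaluate at each i in [0,7]:
  i=0: ✓ (all of [0,1])
  i=1: ✓ (all of [1,2])
  i=2: ✓ (all of [2,3])
  i=3: ✗ (fails at j=4)
  i=4: ✗ (fails at j=4)
  i=5: ✗ (fails at j=6)
  i=6: ✗ (fails at j=6)
  i=7: ✓ (all of [7,8])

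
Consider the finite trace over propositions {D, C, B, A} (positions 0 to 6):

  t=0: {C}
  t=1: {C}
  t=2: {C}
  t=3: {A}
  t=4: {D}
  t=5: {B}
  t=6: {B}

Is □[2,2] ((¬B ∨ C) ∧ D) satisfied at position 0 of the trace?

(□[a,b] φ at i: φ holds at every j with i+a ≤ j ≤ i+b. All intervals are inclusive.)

False

Check ((¬B ∨ C) ∧ D) at every j in [2,2]:
  j=2: false
Fails at j=2 → formula fails.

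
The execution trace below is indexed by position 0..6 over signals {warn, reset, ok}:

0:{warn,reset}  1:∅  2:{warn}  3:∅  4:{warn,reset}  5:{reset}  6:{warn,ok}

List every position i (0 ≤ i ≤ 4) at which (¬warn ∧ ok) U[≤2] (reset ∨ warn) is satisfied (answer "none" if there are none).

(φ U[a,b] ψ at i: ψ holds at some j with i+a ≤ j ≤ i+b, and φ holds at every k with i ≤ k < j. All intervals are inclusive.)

0, 2, 4

Evaluate at each i in [0,4]:
  i=0: ✓ (rhs at j=0)
  i=1: ✗ (lhs fails at k=1 before rhs at j=2)
  i=2: ✓ (rhs at j=2)
  i=3: ✗ (lhs fails at k=3 before rhs at j=4)
  i=4: ✓ (rhs at j=4)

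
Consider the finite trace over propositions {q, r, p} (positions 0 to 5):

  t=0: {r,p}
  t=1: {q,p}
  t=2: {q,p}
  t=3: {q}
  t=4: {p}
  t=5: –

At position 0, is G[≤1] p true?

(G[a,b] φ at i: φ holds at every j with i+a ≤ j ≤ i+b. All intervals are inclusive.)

Check p at every j in [0,1]:
  j=0: true
  j=1: true
All positions satisfy it → formula holds.

True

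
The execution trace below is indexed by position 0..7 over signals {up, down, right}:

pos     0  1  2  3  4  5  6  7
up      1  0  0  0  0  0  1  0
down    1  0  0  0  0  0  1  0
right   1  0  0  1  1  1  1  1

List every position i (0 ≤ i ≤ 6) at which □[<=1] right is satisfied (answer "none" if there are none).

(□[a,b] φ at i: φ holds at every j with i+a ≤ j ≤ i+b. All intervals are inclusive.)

Evaluate at each i in [0,6]:
  i=0: ✗ (fails at j=1)
  i=1: ✗ (fails at j=1)
  i=2: ✗ (fails at j=2)
  i=3: ✓ (all of [3,4])
  i=4: ✓ (all of [4,5])
  i=5: ✓ (all of [5,6])
  i=6: ✓ (all of [6,7])

3, 4, 5, 6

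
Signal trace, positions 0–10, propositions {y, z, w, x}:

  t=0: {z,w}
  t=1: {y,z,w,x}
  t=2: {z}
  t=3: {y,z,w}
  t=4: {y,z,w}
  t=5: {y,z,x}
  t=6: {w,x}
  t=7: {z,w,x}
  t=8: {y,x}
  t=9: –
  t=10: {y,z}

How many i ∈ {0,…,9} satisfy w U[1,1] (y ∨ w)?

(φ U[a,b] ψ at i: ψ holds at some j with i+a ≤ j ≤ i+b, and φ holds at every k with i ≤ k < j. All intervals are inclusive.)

Evaluate at each i in [0,9]:
  i=0: ✓ (rhs at j=1; lhs holds on [0,0])
  i=1: ✗ (no rhs in [2,2])
  i=2: ✗ (lhs fails at k=2 before rhs at j=3)
  i=3: ✓ (rhs at j=4; lhs holds on [3,3])
  i=4: ✓ (rhs at j=5; lhs holds on [4,4])
  i=5: ✗ (lhs fails at k=5 before rhs at j=6)
  i=6: ✓ (rhs at j=7; lhs holds on [6,6])
  i=7: ✓ (rhs at j=8; lhs holds on [7,7])
  i=8: ✗ (no rhs in [9,9])
  i=9: ✗ (lhs fails at k=9 before rhs at j=10)
Positions where it holds: {0, 3, 4, 6, 7} → 5.

5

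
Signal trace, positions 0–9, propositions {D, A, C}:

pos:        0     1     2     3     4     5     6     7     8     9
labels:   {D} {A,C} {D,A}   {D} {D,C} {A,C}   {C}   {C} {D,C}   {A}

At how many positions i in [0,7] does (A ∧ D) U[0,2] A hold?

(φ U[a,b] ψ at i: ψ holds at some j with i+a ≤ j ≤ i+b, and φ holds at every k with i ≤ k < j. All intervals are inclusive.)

3

Evaluate at each i in [0,7]:
  i=0: ✗ (lhs fails at k=0 before rhs at j=1)
  i=1: ✓ (rhs at j=1)
  i=2: ✓ (rhs at j=2)
  i=3: ✗ (lhs fails at k=3 before rhs at j=5)
  i=4: ✗ (lhs fails at k=4 before rhs at j=5)
  i=5: ✓ (rhs at j=5)
  i=6: ✗ (no rhs in [6,8])
  i=7: ✗ (lhs fails at k=7 before rhs at j=9)
Positions where it holds: {1, 2, 5} → 3.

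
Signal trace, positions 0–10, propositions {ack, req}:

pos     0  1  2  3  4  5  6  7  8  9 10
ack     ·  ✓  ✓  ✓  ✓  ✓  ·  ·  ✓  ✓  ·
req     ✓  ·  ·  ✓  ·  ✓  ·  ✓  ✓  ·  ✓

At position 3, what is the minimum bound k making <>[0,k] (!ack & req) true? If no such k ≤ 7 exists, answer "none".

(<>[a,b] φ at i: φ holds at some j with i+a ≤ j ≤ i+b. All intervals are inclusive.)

4

Scan j = 3,4,… for (!ack & req):
  j=3: fails
  j=4: fails
  j=5: fails
  j=6: fails
  j=7: holds
First hit at j=7, so smallest k = 7-3 = 4.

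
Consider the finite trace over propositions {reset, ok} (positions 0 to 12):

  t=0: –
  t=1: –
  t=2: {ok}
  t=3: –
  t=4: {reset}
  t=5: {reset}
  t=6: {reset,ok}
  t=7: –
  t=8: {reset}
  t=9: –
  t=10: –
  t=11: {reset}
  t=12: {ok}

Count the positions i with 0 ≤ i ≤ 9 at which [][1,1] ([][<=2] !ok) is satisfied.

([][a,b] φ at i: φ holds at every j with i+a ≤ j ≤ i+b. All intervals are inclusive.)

4

Evaluate at each i in [0,9]:
  i=0: ✗ (fails at j=1)
  i=1: ✗ (fails at j=2)
  i=2: ✓ (all of [3,3])
  i=3: ✗ (fails at j=4)
  i=4: ✗ (fails at j=5)
  i=5: ✗ (fails at j=6)
  i=6: ✓ (all of [7,7])
  i=7: ✓ (all of [8,8])
  i=8: ✓ (all of [9,9])
  i=9: ✗ (fails at j=10)
Positions where it holds: {2, 6, 7, 8} → 4.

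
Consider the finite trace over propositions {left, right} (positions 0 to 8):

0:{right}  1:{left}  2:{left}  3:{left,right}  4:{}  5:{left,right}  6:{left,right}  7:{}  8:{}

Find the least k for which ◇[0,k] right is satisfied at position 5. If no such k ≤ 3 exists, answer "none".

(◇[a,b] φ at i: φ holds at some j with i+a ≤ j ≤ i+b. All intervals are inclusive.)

Scan j = 5,6,… for right:
  j=5: holds
First hit at j=5, so smallest k = 5-5 = 0.

0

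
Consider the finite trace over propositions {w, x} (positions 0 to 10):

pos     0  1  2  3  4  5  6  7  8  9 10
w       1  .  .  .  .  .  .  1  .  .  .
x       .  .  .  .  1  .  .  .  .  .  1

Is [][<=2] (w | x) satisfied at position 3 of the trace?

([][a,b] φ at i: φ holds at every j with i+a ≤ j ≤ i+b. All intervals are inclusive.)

No

Check (w | x) at every j in [3,5]:
  j=3: false
  j=4: true
  j=5: false
Fails at j=3 → formula fails.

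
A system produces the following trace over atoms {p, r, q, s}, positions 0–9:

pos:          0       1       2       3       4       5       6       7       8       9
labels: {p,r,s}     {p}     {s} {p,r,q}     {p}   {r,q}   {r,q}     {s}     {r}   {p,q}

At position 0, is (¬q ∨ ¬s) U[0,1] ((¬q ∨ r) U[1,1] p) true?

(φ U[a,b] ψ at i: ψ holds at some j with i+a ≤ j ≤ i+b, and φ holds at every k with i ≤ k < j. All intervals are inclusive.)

Holds

Need some j in [0,1] with ((¬q ∨ r) U[1,1] p), and (¬q ∨ ¬s) at every k in [0,j-1].
  j=0: ((¬q ∨ r) U[1,1] p) holds; no prefix to check → satisfied.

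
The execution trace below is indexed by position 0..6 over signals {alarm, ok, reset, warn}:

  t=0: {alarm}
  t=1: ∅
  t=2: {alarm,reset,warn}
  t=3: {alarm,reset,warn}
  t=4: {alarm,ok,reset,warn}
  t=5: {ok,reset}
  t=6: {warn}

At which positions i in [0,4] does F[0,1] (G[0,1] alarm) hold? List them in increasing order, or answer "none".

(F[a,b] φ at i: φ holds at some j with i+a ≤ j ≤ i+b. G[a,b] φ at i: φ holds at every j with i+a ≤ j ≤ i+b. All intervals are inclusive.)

Evaluate at each i in [0,4]:
  i=0: ✗ (none in [0,1])
  i=1: ✓ (witness j=2)
  i=2: ✓ (witness j=2)
  i=3: ✓ (witness j=3)
  i=4: ✗ (none in [4,5])

1, 2, 3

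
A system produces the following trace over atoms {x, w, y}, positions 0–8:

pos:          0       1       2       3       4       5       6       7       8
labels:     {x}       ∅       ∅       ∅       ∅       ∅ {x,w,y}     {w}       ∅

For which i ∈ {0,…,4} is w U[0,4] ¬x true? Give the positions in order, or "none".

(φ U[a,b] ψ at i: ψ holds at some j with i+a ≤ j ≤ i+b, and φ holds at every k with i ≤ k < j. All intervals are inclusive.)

Evaluate at each i in [0,4]:
  i=0: ✗ (lhs fails at k=0 before rhs at j=1)
  i=1: ✓ (rhs at j=1)
  i=2: ✓ (rhs at j=2)
  i=3: ✓ (rhs at j=3)
  i=4: ✓ (rhs at j=4)

1, 2, 3, 4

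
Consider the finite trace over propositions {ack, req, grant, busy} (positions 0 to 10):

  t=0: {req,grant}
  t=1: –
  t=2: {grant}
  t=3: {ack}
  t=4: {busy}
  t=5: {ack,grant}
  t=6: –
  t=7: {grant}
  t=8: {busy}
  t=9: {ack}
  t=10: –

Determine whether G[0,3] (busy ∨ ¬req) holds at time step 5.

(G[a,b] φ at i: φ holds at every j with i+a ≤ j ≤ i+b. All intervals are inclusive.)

Holds

Check (busy ∨ ¬req) at every j in [5,8]:
  j=5: true
  j=6: true
  j=7: true
  j=8: true
All positions satisfy it → formula holds.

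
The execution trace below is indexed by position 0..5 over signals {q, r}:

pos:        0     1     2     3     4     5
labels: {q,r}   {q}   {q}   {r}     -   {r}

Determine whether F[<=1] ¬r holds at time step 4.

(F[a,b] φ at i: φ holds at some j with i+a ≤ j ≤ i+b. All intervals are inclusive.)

Check ¬r at each j in [4,5]:
  j=4: true
  j=5: false
Found at j=4 → formula holds.

True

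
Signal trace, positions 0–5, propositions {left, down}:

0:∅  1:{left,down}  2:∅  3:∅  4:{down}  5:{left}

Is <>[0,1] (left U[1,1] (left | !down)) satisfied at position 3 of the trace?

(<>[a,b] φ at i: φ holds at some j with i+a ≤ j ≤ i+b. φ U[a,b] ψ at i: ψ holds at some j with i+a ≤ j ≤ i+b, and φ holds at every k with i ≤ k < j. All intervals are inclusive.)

Check (left U[1,1] (left | !down)) at each j in [3,4]:
  j=3: fails
  j=4: fails
No position in the window satisfies it → formula fails.

Does not hold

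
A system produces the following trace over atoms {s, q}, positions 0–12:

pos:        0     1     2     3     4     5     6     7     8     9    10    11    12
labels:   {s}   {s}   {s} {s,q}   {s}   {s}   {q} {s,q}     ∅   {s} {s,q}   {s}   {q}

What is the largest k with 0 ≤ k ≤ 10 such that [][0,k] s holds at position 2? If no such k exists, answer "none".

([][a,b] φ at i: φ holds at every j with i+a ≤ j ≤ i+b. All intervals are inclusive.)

3

s must hold from j=2 onward; find where it first fails.
  j=2: holds
  j=3: holds
  j=4: holds
  j=5: holds
  j=6: fails
Holds on [2,5], so largest k = 3.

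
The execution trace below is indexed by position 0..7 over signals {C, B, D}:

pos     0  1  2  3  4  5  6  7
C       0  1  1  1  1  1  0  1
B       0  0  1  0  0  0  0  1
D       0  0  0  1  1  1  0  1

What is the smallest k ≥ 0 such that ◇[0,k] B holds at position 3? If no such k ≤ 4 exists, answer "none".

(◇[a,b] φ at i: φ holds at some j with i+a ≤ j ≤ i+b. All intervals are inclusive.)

4

Scan j = 3,4,… for B:
  j=3: fails
  j=4: fails
  j=5: fails
  j=6: fails
  j=7: holds
First hit at j=7, so smallest k = 7-3 = 4.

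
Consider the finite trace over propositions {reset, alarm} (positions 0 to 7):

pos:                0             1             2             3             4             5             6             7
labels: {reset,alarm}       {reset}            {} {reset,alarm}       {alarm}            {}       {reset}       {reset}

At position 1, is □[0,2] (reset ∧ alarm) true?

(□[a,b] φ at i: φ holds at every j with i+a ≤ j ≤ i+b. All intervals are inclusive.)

False

Check (reset ∧ alarm) at every j in [1,3]:
  j=1: false
  j=2: false
  j=3: true
Fails at j=1 → formula fails.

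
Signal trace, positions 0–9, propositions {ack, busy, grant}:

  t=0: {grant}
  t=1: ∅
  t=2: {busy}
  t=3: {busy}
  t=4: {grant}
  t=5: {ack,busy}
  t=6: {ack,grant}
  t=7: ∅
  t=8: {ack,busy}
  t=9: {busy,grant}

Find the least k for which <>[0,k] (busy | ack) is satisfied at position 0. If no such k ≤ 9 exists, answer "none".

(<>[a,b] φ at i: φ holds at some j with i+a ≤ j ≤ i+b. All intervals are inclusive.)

Scan j = 0,1,… for (busy | ack):
  j=0: fails
  j=1: fails
  j=2: holds
First hit at j=2, so smallest k = 2-0 = 2.

2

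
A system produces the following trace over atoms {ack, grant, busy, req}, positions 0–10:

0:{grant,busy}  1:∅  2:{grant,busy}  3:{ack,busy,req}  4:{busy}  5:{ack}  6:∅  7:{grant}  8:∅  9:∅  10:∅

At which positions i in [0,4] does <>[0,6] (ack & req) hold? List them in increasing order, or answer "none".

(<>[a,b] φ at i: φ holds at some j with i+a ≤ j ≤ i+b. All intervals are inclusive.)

0, 1, 2, 3

Evaluate at each i in [0,4]:
  i=0: ✓ (witness j=3)
  i=1: ✓ (witness j=3)
  i=2: ✓ (witness j=3)
  i=3: ✓ (witness j=3)
  i=4: ✗ (none in [4,10])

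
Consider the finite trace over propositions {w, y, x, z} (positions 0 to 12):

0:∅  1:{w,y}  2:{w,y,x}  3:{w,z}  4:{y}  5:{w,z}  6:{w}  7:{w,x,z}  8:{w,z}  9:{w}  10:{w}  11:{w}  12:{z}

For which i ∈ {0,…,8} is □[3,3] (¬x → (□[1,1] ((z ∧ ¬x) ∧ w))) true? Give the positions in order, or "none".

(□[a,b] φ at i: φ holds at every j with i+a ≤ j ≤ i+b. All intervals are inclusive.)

1, 4

Evaluate at each i in [0,8]:
  i=0: ✗ (fails at j=3)
  i=1: ✓ (all of [4,4])
  i=2: ✗ (fails at j=5)
  i=3: ✗ (fails at j=6)
  i=4: ✓ (all of [7,7])
  i=5: ✗ (fails at j=8)
  i=6: ✗ (fails at j=9)
  i=7: ✗ (fails at j=10)
  i=8: ✗ (fails at j=11)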